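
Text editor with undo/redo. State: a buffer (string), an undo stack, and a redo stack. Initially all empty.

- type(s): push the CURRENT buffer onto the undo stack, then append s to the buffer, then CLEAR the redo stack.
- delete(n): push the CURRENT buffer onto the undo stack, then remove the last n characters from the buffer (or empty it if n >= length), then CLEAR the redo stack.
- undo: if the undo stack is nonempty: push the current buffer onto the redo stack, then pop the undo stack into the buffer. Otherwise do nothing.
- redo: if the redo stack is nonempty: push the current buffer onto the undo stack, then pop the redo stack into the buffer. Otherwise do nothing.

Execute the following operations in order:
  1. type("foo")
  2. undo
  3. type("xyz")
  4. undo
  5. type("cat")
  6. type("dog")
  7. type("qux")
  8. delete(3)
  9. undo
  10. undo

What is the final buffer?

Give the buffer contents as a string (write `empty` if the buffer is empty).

Answer: catdog

Derivation:
After op 1 (type): buf='foo' undo_depth=1 redo_depth=0
After op 2 (undo): buf='(empty)' undo_depth=0 redo_depth=1
After op 3 (type): buf='xyz' undo_depth=1 redo_depth=0
After op 4 (undo): buf='(empty)' undo_depth=0 redo_depth=1
After op 5 (type): buf='cat' undo_depth=1 redo_depth=0
After op 6 (type): buf='catdog' undo_depth=2 redo_depth=0
After op 7 (type): buf='catdogqux' undo_depth=3 redo_depth=0
After op 8 (delete): buf='catdog' undo_depth=4 redo_depth=0
After op 9 (undo): buf='catdogqux' undo_depth=3 redo_depth=1
After op 10 (undo): buf='catdog' undo_depth=2 redo_depth=2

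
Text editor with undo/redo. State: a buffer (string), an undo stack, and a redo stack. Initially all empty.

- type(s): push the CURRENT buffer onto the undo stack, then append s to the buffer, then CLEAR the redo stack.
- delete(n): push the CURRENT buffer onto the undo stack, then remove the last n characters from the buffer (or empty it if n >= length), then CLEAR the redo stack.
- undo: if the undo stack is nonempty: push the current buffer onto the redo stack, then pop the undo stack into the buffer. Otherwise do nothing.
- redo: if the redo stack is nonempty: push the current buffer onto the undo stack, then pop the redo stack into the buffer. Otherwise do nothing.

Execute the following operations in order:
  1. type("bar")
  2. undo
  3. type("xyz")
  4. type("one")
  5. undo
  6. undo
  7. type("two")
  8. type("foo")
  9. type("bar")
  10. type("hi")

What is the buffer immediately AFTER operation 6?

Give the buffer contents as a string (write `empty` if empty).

After op 1 (type): buf='bar' undo_depth=1 redo_depth=0
After op 2 (undo): buf='(empty)' undo_depth=0 redo_depth=1
After op 3 (type): buf='xyz' undo_depth=1 redo_depth=0
After op 4 (type): buf='xyzone' undo_depth=2 redo_depth=0
After op 5 (undo): buf='xyz' undo_depth=1 redo_depth=1
After op 6 (undo): buf='(empty)' undo_depth=0 redo_depth=2

Answer: empty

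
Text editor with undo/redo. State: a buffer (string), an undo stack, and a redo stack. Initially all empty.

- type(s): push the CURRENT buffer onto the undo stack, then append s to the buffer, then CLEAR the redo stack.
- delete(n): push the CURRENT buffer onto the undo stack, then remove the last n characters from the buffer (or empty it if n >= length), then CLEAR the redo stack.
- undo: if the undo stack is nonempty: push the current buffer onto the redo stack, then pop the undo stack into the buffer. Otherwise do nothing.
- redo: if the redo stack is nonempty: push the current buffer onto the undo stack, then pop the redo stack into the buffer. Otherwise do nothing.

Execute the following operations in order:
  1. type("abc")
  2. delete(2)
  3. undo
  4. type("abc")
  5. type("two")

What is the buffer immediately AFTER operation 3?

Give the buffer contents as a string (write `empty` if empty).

Answer: abc

Derivation:
After op 1 (type): buf='abc' undo_depth=1 redo_depth=0
After op 2 (delete): buf='a' undo_depth=2 redo_depth=0
After op 3 (undo): buf='abc' undo_depth=1 redo_depth=1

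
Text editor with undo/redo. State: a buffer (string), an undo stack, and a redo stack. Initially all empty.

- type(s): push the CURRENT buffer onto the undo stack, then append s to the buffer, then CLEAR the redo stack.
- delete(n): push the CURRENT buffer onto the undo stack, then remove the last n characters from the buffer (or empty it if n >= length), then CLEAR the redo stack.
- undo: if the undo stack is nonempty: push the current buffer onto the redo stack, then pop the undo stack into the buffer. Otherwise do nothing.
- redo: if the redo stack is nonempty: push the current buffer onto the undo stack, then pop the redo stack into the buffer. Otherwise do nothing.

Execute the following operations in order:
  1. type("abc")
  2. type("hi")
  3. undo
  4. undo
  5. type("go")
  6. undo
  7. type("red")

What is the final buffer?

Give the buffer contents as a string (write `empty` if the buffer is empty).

After op 1 (type): buf='abc' undo_depth=1 redo_depth=0
After op 2 (type): buf='abchi' undo_depth=2 redo_depth=0
After op 3 (undo): buf='abc' undo_depth=1 redo_depth=1
After op 4 (undo): buf='(empty)' undo_depth=0 redo_depth=2
After op 5 (type): buf='go' undo_depth=1 redo_depth=0
After op 6 (undo): buf='(empty)' undo_depth=0 redo_depth=1
After op 7 (type): buf='red' undo_depth=1 redo_depth=0

Answer: red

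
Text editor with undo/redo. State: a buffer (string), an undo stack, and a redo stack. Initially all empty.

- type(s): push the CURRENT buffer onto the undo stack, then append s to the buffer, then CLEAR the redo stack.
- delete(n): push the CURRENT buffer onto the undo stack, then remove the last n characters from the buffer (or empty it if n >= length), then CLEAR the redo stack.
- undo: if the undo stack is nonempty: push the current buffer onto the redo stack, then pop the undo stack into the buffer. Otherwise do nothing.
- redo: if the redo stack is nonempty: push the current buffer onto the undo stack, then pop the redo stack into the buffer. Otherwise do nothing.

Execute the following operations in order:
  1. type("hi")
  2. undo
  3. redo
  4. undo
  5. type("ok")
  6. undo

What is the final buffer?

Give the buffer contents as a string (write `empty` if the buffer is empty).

After op 1 (type): buf='hi' undo_depth=1 redo_depth=0
After op 2 (undo): buf='(empty)' undo_depth=0 redo_depth=1
After op 3 (redo): buf='hi' undo_depth=1 redo_depth=0
After op 4 (undo): buf='(empty)' undo_depth=0 redo_depth=1
After op 5 (type): buf='ok' undo_depth=1 redo_depth=0
After op 6 (undo): buf='(empty)' undo_depth=0 redo_depth=1

Answer: empty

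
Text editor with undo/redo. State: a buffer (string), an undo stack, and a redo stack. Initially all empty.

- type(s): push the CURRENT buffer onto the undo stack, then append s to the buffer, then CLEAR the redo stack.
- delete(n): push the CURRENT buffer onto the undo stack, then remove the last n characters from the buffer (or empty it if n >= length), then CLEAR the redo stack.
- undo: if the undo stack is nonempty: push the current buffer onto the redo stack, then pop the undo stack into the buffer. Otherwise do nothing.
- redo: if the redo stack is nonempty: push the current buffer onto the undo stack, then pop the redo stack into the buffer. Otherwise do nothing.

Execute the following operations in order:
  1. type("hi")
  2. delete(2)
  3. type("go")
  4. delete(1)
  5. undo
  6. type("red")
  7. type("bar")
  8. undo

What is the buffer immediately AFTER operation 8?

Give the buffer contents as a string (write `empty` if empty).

Answer: gored

Derivation:
After op 1 (type): buf='hi' undo_depth=1 redo_depth=0
After op 2 (delete): buf='(empty)' undo_depth=2 redo_depth=0
After op 3 (type): buf='go' undo_depth=3 redo_depth=0
After op 4 (delete): buf='g' undo_depth=4 redo_depth=0
After op 5 (undo): buf='go' undo_depth=3 redo_depth=1
After op 6 (type): buf='gored' undo_depth=4 redo_depth=0
After op 7 (type): buf='goredbar' undo_depth=5 redo_depth=0
After op 8 (undo): buf='gored' undo_depth=4 redo_depth=1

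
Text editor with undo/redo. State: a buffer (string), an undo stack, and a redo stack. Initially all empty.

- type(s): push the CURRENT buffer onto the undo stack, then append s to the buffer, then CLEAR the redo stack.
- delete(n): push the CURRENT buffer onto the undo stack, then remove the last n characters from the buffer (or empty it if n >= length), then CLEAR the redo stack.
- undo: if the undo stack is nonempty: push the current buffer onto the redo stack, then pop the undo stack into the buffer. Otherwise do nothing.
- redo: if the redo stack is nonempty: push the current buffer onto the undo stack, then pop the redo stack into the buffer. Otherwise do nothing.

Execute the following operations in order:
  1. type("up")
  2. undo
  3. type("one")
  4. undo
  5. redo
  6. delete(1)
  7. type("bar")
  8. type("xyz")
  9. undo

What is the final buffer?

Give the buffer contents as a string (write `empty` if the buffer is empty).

Answer: onbar

Derivation:
After op 1 (type): buf='up' undo_depth=1 redo_depth=0
After op 2 (undo): buf='(empty)' undo_depth=0 redo_depth=1
After op 3 (type): buf='one' undo_depth=1 redo_depth=0
After op 4 (undo): buf='(empty)' undo_depth=0 redo_depth=1
After op 5 (redo): buf='one' undo_depth=1 redo_depth=0
After op 6 (delete): buf='on' undo_depth=2 redo_depth=0
After op 7 (type): buf='onbar' undo_depth=3 redo_depth=0
After op 8 (type): buf='onbarxyz' undo_depth=4 redo_depth=0
After op 9 (undo): buf='onbar' undo_depth=3 redo_depth=1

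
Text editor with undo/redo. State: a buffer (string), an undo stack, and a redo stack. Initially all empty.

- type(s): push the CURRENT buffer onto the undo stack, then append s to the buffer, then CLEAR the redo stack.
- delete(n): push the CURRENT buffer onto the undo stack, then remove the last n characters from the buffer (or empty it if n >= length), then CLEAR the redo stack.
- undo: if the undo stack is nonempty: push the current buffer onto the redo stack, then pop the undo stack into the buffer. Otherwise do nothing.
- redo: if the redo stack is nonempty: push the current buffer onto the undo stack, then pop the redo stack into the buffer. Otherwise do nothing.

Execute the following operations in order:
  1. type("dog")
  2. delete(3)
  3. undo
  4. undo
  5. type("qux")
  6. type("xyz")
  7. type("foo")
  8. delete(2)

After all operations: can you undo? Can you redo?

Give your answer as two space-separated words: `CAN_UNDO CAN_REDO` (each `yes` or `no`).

Answer: yes no

Derivation:
After op 1 (type): buf='dog' undo_depth=1 redo_depth=0
After op 2 (delete): buf='(empty)' undo_depth=2 redo_depth=0
After op 3 (undo): buf='dog' undo_depth=1 redo_depth=1
After op 4 (undo): buf='(empty)' undo_depth=0 redo_depth=2
After op 5 (type): buf='qux' undo_depth=1 redo_depth=0
After op 6 (type): buf='quxxyz' undo_depth=2 redo_depth=0
After op 7 (type): buf='quxxyzfoo' undo_depth=3 redo_depth=0
After op 8 (delete): buf='quxxyzf' undo_depth=4 redo_depth=0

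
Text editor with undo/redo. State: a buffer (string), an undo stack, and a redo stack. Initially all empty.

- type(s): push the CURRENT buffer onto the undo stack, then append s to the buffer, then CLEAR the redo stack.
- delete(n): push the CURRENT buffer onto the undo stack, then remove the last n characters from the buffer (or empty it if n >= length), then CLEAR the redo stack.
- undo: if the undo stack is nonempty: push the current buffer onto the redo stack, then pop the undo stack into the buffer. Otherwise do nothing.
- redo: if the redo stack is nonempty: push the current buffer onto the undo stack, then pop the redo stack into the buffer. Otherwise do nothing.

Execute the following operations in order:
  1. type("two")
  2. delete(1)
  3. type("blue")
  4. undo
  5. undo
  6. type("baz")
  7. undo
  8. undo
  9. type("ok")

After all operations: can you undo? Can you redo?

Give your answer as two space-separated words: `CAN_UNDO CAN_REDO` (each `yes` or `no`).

After op 1 (type): buf='two' undo_depth=1 redo_depth=0
After op 2 (delete): buf='tw' undo_depth=2 redo_depth=0
After op 3 (type): buf='twblue' undo_depth=3 redo_depth=0
After op 4 (undo): buf='tw' undo_depth=2 redo_depth=1
After op 5 (undo): buf='two' undo_depth=1 redo_depth=2
After op 6 (type): buf='twobaz' undo_depth=2 redo_depth=0
After op 7 (undo): buf='two' undo_depth=1 redo_depth=1
After op 8 (undo): buf='(empty)' undo_depth=0 redo_depth=2
After op 9 (type): buf='ok' undo_depth=1 redo_depth=0

Answer: yes no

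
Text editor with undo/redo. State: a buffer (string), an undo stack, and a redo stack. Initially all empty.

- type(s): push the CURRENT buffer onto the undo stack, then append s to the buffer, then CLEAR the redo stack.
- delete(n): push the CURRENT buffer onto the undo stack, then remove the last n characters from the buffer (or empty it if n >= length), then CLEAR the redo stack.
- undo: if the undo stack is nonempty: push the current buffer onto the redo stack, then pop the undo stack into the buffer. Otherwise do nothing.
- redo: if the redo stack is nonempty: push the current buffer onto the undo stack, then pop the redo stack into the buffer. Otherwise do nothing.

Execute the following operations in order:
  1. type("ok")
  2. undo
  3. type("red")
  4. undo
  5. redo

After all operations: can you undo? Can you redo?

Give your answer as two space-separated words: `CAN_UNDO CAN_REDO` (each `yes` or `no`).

Answer: yes no

Derivation:
After op 1 (type): buf='ok' undo_depth=1 redo_depth=0
After op 2 (undo): buf='(empty)' undo_depth=0 redo_depth=1
After op 3 (type): buf='red' undo_depth=1 redo_depth=0
After op 4 (undo): buf='(empty)' undo_depth=0 redo_depth=1
After op 5 (redo): buf='red' undo_depth=1 redo_depth=0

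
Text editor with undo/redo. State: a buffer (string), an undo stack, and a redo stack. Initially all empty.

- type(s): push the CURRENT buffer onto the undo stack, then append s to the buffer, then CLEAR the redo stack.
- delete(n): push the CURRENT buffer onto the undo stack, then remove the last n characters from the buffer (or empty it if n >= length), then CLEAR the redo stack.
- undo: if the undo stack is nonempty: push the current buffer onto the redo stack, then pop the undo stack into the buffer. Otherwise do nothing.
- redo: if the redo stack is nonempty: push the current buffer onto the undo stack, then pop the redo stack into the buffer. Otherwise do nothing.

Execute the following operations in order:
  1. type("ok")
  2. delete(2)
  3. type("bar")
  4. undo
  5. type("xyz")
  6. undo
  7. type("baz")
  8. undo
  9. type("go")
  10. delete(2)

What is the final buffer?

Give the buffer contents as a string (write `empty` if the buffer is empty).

After op 1 (type): buf='ok' undo_depth=1 redo_depth=0
After op 2 (delete): buf='(empty)' undo_depth=2 redo_depth=0
After op 3 (type): buf='bar' undo_depth=3 redo_depth=0
After op 4 (undo): buf='(empty)' undo_depth=2 redo_depth=1
After op 5 (type): buf='xyz' undo_depth=3 redo_depth=0
After op 6 (undo): buf='(empty)' undo_depth=2 redo_depth=1
After op 7 (type): buf='baz' undo_depth=3 redo_depth=0
After op 8 (undo): buf='(empty)' undo_depth=2 redo_depth=1
After op 9 (type): buf='go' undo_depth=3 redo_depth=0
After op 10 (delete): buf='(empty)' undo_depth=4 redo_depth=0

Answer: empty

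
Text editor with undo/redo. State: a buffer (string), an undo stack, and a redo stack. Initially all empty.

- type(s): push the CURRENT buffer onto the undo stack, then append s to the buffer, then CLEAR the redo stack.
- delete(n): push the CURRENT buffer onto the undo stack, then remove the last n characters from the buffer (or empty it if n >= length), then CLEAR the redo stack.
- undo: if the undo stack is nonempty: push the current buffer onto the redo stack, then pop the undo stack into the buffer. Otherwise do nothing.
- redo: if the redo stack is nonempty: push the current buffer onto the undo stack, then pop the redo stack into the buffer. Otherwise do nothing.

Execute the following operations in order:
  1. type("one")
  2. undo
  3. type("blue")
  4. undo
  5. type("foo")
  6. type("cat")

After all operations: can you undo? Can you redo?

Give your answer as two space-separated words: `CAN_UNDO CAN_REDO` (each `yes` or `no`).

Answer: yes no

Derivation:
After op 1 (type): buf='one' undo_depth=1 redo_depth=0
After op 2 (undo): buf='(empty)' undo_depth=0 redo_depth=1
After op 3 (type): buf='blue' undo_depth=1 redo_depth=0
After op 4 (undo): buf='(empty)' undo_depth=0 redo_depth=1
After op 5 (type): buf='foo' undo_depth=1 redo_depth=0
After op 6 (type): buf='foocat' undo_depth=2 redo_depth=0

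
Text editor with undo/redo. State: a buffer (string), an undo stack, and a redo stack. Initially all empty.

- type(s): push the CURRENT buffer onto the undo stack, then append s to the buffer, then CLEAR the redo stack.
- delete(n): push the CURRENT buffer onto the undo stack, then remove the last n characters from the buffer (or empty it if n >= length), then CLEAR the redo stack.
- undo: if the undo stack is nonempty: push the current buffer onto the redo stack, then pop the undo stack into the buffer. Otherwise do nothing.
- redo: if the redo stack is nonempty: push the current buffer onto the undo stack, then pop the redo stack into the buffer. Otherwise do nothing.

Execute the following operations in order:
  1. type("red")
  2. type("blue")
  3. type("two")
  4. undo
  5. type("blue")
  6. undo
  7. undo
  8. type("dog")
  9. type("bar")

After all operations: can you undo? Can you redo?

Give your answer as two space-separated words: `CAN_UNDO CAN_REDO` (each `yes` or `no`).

After op 1 (type): buf='red' undo_depth=1 redo_depth=0
After op 2 (type): buf='redblue' undo_depth=2 redo_depth=0
After op 3 (type): buf='redbluetwo' undo_depth=3 redo_depth=0
After op 4 (undo): buf='redblue' undo_depth=2 redo_depth=1
After op 5 (type): buf='redblueblue' undo_depth=3 redo_depth=0
After op 6 (undo): buf='redblue' undo_depth=2 redo_depth=1
After op 7 (undo): buf='red' undo_depth=1 redo_depth=2
After op 8 (type): buf='reddog' undo_depth=2 redo_depth=0
After op 9 (type): buf='reddogbar' undo_depth=3 redo_depth=0

Answer: yes no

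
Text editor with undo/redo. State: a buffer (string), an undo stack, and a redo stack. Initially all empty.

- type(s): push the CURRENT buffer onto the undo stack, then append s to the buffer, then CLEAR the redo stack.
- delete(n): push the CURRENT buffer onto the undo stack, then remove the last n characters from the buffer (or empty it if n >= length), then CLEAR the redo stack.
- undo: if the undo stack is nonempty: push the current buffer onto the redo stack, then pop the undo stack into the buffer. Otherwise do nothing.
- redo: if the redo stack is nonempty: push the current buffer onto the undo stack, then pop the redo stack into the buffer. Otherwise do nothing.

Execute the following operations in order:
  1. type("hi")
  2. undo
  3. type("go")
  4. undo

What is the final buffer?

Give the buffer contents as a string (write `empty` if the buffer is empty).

Answer: empty

Derivation:
After op 1 (type): buf='hi' undo_depth=1 redo_depth=0
After op 2 (undo): buf='(empty)' undo_depth=0 redo_depth=1
After op 3 (type): buf='go' undo_depth=1 redo_depth=0
After op 4 (undo): buf='(empty)' undo_depth=0 redo_depth=1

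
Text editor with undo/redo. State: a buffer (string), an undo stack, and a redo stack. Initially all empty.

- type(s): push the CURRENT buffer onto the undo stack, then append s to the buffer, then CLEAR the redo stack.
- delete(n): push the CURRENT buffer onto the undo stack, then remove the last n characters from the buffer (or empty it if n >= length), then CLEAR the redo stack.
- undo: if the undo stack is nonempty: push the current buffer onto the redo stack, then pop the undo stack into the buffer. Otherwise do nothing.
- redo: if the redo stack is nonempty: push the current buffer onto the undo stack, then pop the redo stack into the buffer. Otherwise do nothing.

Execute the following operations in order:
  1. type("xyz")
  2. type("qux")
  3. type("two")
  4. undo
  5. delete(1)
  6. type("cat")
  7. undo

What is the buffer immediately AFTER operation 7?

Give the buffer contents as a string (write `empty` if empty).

After op 1 (type): buf='xyz' undo_depth=1 redo_depth=0
After op 2 (type): buf='xyzqux' undo_depth=2 redo_depth=0
After op 3 (type): buf='xyzquxtwo' undo_depth=3 redo_depth=0
After op 4 (undo): buf='xyzqux' undo_depth=2 redo_depth=1
After op 5 (delete): buf='xyzqu' undo_depth=3 redo_depth=0
After op 6 (type): buf='xyzqucat' undo_depth=4 redo_depth=0
After op 7 (undo): buf='xyzqu' undo_depth=3 redo_depth=1

Answer: xyzqu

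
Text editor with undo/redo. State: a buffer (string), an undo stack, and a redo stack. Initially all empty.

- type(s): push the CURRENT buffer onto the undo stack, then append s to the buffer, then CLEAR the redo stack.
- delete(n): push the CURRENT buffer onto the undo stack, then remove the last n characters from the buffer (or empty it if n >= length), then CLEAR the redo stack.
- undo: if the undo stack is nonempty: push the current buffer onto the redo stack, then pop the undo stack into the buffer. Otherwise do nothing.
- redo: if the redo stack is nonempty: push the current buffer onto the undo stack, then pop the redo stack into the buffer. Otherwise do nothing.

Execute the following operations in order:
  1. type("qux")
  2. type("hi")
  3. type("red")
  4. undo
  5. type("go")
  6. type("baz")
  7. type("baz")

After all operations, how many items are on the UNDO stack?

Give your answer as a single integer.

After op 1 (type): buf='qux' undo_depth=1 redo_depth=0
After op 2 (type): buf='quxhi' undo_depth=2 redo_depth=0
After op 3 (type): buf='quxhired' undo_depth=3 redo_depth=0
After op 4 (undo): buf='quxhi' undo_depth=2 redo_depth=1
After op 5 (type): buf='quxhigo' undo_depth=3 redo_depth=0
After op 6 (type): buf='quxhigobaz' undo_depth=4 redo_depth=0
After op 7 (type): buf='quxhigobazbaz' undo_depth=5 redo_depth=0

Answer: 5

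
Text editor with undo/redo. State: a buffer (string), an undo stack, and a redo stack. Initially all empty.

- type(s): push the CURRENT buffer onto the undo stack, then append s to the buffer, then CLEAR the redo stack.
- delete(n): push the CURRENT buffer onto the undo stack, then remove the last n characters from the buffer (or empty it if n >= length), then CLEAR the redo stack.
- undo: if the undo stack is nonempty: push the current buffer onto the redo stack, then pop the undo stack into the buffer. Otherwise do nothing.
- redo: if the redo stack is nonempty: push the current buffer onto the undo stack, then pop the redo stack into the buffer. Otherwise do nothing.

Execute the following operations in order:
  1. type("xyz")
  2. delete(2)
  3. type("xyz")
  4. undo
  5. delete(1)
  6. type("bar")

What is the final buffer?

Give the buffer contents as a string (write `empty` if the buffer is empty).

Answer: bar

Derivation:
After op 1 (type): buf='xyz' undo_depth=1 redo_depth=0
After op 2 (delete): buf='x' undo_depth=2 redo_depth=0
After op 3 (type): buf='xxyz' undo_depth=3 redo_depth=0
After op 4 (undo): buf='x' undo_depth=2 redo_depth=1
After op 5 (delete): buf='(empty)' undo_depth=3 redo_depth=0
After op 6 (type): buf='bar' undo_depth=4 redo_depth=0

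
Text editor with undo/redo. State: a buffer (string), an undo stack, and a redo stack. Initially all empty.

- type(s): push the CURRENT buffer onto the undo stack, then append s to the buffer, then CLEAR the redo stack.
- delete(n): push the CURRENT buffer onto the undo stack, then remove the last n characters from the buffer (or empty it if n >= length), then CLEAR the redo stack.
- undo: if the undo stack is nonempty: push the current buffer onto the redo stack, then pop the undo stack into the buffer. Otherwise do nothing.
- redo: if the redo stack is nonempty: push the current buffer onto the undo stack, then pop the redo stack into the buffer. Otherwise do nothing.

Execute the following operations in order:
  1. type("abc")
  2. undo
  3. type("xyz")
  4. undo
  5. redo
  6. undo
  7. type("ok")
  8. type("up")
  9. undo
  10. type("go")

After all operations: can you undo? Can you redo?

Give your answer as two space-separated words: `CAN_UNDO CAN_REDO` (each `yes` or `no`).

After op 1 (type): buf='abc' undo_depth=1 redo_depth=0
After op 2 (undo): buf='(empty)' undo_depth=0 redo_depth=1
After op 3 (type): buf='xyz' undo_depth=1 redo_depth=0
After op 4 (undo): buf='(empty)' undo_depth=0 redo_depth=1
After op 5 (redo): buf='xyz' undo_depth=1 redo_depth=0
After op 6 (undo): buf='(empty)' undo_depth=0 redo_depth=1
After op 7 (type): buf='ok' undo_depth=1 redo_depth=0
After op 8 (type): buf='okup' undo_depth=2 redo_depth=0
After op 9 (undo): buf='ok' undo_depth=1 redo_depth=1
After op 10 (type): buf='okgo' undo_depth=2 redo_depth=0

Answer: yes no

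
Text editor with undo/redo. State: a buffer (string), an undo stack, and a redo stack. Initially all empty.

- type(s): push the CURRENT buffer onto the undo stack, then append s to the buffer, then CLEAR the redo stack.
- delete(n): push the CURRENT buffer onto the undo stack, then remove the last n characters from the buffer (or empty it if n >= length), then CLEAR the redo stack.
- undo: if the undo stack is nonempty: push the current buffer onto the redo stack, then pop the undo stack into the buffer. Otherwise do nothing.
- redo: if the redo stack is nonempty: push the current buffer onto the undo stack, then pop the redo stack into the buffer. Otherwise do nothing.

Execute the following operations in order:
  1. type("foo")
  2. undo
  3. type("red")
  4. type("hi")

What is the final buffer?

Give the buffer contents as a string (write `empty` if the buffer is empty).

Answer: redhi

Derivation:
After op 1 (type): buf='foo' undo_depth=1 redo_depth=0
After op 2 (undo): buf='(empty)' undo_depth=0 redo_depth=1
After op 3 (type): buf='red' undo_depth=1 redo_depth=0
After op 4 (type): buf='redhi' undo_depth=2 redo_depth=0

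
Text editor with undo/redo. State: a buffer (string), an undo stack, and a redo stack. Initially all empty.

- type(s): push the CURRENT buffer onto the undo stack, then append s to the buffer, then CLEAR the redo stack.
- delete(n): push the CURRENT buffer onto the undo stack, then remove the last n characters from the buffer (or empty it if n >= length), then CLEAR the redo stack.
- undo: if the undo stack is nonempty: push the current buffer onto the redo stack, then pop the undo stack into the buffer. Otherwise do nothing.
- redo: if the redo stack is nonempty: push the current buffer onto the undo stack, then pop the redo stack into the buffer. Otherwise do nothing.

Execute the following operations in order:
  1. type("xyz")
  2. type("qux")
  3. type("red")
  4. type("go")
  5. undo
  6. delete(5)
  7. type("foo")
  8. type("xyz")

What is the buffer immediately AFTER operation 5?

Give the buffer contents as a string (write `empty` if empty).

After op 1 (type): buf='xyz' undo_depth=1 redo_depth=0
After op 2 (type): buf='xyzqux' undo_depth=2 redo_depth=0
After op 3 (type): buf='xyzquxred' undo_depth=3 redo_depth=0
After op 4 (type): buf='xyzquxredgo' undo_depth=4 redo_depth=0
After op 5 (undo): buf='xyzquxred' undo_depth=3 redo_depth=1

Answer: xyzquxred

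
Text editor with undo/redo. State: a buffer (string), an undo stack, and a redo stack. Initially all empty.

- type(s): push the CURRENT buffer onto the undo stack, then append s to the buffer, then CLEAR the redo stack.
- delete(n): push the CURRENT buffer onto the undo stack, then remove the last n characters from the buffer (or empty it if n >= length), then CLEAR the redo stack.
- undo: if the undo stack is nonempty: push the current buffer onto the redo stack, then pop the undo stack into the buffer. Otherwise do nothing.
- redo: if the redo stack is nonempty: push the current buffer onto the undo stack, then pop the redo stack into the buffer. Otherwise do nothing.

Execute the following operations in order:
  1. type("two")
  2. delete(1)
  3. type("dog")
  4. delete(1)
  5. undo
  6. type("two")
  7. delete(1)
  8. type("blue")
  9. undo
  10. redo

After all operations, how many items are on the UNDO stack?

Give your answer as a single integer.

Answer: 6

Derivation:
After op 1 (type): buf='two' undo_depth=1 redo_depth=0
After op 2 (delete): buf='tw' undo_depth=2 redo_depth=0
After op 3 (type): buf='twdog' undo_depth=3 redo_depth=0
After op 4 (delete): buf='twdo' undo_depth=4 redo_depth=0
After op 5 (undo): buf='twdog' undo_depth=3 redo_depth=1
After op 6 (type): buf='twdogtwo' undo_depth=4 redo_depth=0
After op 7 (delete): buf='twdogtw' undo_depth=5 redo_depth=0
After op 8 (type): buf='twdogtwblue' undo_depth=6 redo_depth=0
After op 9 (undo): buf='twdogtw' undo_depth=5 redo_depth=1
After op 10 (redo): buf='twdogtwblue' undo_depth=6 redo_depth=0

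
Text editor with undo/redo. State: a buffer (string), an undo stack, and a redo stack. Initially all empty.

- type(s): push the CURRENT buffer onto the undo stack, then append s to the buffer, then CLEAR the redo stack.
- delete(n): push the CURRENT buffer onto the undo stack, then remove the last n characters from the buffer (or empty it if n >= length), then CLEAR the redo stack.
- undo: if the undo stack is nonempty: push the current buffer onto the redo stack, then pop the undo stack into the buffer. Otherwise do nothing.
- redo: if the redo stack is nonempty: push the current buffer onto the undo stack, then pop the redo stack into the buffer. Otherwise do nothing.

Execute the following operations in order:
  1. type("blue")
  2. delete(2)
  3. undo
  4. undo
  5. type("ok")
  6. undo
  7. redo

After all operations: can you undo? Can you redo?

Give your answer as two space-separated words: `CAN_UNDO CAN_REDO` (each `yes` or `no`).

After op 1 (type): buf='blue' undo_depth=1 redo_depth=0
After op 2 (delete): buf='bl' undo_depth=2 redo_depth=0
After op 3 (undo): buf='blue' undo_depth=1 redo_depth=1
After op 4 (undo): buf='(empty)' undo_depth=0 redo_depth=2
After op 5 (type): buf='ok' undo_depth=1 redo_depth=0
After op 6 (undo): buf='(empty)' undo_depth=0 redo_depth=1
After op 7 (redo): buf='ok' undo_depth=1 redo_depth=0

Answer: yes no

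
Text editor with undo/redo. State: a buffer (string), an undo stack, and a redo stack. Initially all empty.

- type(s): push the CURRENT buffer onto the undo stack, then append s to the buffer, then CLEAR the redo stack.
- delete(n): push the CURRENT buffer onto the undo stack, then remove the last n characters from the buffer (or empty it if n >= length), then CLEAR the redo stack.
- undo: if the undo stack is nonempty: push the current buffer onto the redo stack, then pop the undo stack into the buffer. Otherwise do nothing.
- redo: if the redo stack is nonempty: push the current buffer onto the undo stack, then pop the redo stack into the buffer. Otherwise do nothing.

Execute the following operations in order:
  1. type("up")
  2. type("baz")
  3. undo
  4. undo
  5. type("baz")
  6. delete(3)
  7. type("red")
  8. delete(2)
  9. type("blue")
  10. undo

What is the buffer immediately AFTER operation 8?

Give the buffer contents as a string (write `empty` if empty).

After op 1 (type): buf='up' undo_depth=1 redo_depth=0
After op 2 (type): buf='upbaz' undo_depth=2 redo_depth=0
After op 3 (undo): buf='up' undo_depth=1 redo_depth=1
After op 4 (undo): buf='(empty)' undo_depth=0 redo_depth=2
After op 5 (type): buf='baz' undo_depth=1 redo_depth=0
After op 6 (delete): buf='(empty)' undo_depth=2 redo_depth=0
After op 7 (type): buf='red' undo_depth=3 redo_depth=0
After op 8 (delete): buf='r' undo_depth=4 redo_depth=0

Answer: r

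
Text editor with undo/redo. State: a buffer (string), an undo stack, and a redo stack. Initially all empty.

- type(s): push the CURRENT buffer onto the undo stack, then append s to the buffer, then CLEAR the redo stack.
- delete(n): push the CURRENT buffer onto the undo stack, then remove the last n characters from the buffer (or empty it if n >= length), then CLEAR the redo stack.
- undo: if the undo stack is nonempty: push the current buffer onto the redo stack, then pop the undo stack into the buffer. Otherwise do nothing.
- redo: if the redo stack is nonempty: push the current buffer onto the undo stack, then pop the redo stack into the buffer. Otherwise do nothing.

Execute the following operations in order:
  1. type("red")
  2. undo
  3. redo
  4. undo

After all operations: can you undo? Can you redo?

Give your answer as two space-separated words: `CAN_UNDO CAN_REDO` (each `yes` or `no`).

After op 1 (type): buf='red' undo_depth=1 redo_depth=0
After op 2 (undo): buf='(empty)' undo_depth=0 redo_depth=1
After op 3 (redo): buf='red' undo_depth=1 redo_depth=0
After op 4 (undo): buf='(empty)' undo_depth=0 redo_depth=1

Answer: no yes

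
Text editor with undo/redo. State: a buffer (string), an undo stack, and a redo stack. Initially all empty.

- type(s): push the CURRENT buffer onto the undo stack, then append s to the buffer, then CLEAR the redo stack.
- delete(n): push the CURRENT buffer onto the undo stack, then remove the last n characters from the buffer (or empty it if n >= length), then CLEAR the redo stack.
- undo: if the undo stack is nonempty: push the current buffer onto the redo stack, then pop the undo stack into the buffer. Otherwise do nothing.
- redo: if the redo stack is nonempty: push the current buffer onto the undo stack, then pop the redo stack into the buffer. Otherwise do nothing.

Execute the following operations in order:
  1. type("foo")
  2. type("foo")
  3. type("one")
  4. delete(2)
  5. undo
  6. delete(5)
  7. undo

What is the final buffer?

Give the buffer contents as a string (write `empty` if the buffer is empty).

After op 1 (type): buf='foo' undo_depth=1 redo_depth=0
After op 2 (type): buf='foofoo' undo_depth=2 redo_depth=0
After op 3 (type): buf='foofooone' undo_depth=3 redo_depth=0
After op 4 (delete): buf='foofooo' undo_depth=4 redo_depth=0
After op 5 (undo): buf='foofooone' undo_depth=3 redo_depth=1
After op 6 (delete): buf='foof' undo_depth=4 redo_depth=0
After op 7 (undo): buf='foofooone' undo_depth=3 redo_depth=1

Answer: foofooone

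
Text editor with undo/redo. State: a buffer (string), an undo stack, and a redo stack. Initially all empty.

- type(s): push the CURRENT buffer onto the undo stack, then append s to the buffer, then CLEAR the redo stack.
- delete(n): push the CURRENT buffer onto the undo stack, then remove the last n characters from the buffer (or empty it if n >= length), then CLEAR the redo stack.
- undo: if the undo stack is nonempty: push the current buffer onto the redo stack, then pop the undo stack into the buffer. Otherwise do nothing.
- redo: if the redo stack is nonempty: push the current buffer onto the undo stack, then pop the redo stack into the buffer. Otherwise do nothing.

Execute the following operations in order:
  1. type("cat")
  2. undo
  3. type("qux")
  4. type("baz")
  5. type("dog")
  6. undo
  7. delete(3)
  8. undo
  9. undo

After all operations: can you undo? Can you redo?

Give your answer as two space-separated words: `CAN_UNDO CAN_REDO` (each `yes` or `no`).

After op 1 (type): buf='cat' undo_depth=1 redo_depth=0
After op 2 (undo): buf='(empty)' undo_depth=0 redo_depth=1
After op 3 (type): buf='qux' undo_depth=1 redo_depth=0
After op 4 (type): buf='quxbaz' undo_depth=2 redo_depth=0
After op 5 (type): buf='quxbazdog' undo_depth=3 redo_depth=0
After op 6 (undo): buf='quxbaz' undo_depth=2 redo_depth=1
After op 7 (delete): buf='qux' undo_depth=3 redo_depth=0
After op 8 (undo): buf='quxbaz' undo_depth=2 redo_depth=1
After op 9 (undo): buf='qux' undo_depth=1 redo_depth=2

Answer: yes yes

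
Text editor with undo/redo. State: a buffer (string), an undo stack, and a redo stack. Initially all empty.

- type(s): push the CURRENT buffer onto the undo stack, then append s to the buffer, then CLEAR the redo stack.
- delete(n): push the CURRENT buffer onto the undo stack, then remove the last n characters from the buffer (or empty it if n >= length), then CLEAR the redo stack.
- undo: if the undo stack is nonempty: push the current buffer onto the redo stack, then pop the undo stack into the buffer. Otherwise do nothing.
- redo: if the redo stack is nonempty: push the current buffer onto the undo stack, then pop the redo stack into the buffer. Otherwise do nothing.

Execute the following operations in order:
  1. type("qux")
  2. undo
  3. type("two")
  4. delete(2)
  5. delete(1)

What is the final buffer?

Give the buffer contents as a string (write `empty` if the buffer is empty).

After op 1 (type): buf='qux' undo_depth=1 redo_depth=0
After op 2 (undo): buf='(empty)' undo_depth=0 redo_depth=1
After op 3 (type): buf='two' undo_depth=1 redo_depth=0
After op 4 (delete): buf='t' undo_depth=2 redo_depth=0
After op 5 (delete): buf='(empty)' undo_depth=3 redo_depth=0

Answer: empty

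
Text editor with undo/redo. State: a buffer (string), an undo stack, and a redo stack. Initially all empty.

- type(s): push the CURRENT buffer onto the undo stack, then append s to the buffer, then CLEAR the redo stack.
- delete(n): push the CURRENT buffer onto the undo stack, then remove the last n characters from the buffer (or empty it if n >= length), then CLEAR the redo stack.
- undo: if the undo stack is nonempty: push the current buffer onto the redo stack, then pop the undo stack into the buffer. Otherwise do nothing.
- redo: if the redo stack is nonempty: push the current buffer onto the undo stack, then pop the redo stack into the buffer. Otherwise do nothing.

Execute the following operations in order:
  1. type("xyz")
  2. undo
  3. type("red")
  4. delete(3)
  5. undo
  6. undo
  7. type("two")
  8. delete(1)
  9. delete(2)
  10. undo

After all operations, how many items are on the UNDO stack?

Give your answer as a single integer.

Answer: 2

Derivation:
After op 1 (type): buf='xyz' undo_depth=1 redo_depth=0
After op 2 (undo): buf='(empty)' undo_depth=0 redo_depth=1
After op 3 (type): buf='red' undo_depth=1 redo_depth=0
After op 4 (delete): buf='(empty)' undo_depth=2 redo_depth=0
After op 5 (undo): buf='red' undo_depth=1 redo_depth=1
After op 6 (undo): buf='(empty)' undo_depth=0 redo_depth=2
After op 7 (type): buf='two' undo_depth=1 redo_depth=0
After op 8 (delete): buf='tw' undo_depth=2 redo_depth=0
After op 9 (delete): buf='(empty)' undo_depth=3 redo_depth=0
After op 10 (undo): buf='tw' undo_depth=2 redo_depth=1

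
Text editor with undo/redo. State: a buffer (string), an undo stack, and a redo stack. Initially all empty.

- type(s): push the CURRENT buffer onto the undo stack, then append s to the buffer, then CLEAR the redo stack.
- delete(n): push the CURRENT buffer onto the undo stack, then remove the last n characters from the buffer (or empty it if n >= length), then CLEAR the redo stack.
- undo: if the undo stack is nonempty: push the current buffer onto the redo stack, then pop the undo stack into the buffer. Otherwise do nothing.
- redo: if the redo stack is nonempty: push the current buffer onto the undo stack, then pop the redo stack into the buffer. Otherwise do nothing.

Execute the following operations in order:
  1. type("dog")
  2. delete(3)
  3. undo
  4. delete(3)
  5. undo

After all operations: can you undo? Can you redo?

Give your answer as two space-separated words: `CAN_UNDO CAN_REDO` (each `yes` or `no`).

After op 1 (type): buf='dog' undo_depth=1 redo_depth=0
After op 2 (delete): buf='(empty)' undo_depth=2 redo_depth=0
After op 3 (undo): buf='dog' undo_depth=1 redo_depth=1
After op 4 (delete): buf='(empty)' undo_depth=2 redo_depth=0
After op 5 (undo): buf='dog' undo_depth=1 redo_depth=1

Answer: yes yes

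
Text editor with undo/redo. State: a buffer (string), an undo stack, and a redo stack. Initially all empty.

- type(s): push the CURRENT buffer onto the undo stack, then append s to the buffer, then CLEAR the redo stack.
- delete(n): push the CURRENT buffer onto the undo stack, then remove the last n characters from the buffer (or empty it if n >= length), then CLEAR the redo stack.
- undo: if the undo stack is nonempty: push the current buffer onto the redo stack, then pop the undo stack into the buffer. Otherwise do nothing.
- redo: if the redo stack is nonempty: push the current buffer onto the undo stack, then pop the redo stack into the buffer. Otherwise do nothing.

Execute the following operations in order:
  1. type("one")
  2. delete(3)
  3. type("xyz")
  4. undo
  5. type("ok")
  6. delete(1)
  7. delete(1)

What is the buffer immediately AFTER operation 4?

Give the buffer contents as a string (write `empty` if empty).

Answer: empty

Derivation:
After op 1 (type): buf='one' undo_depth=1 redo_depth=0
After op 2 (delete): buf='(empty)' undo_depth=2 redo_depth=0
After op 3 (type): buf='xyz' undo_depth=3 redo_depth=0
After op 4 (undo): buf='(empty)' undo_depth=2 redo_depth=1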